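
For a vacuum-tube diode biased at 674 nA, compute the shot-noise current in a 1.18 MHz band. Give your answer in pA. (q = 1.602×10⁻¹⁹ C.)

I_n = √(2qI·B)
2qI·B = 2 × 1.602×10⁻¹⁹ × 6.74×10⁻⁷ × 1.18×10⁶ = 2.55×10⁻¹⁹ A²
I_n = √(2.55×10⁻¹⁹) = 5.05×10⁻¹⁰ A = 505 pA

505 pA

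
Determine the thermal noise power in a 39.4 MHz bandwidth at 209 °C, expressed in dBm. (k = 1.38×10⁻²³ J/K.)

T = 209 °C + 273.15 = 482.15 K
P_n = kTB = 1.38×10⁻²³ × 482.15 × 3.94×10⁷ = 2.62×10⁻¹³ W
In dBm: 10 log₁₀(2.62×10⁻¹³ / 10⁻³) = −95.8 dBm

−95.8 dBm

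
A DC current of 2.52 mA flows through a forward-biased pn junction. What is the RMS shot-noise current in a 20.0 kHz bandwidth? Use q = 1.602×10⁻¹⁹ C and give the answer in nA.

I_n = √(2qI·B)
2qI·B = 2 × 1.602×10⁻¹⁹ × 2.52×10⁻³ × 2.00×10⁴ = 1.61×10⁻¹⁷ A²
I_n = √(1.61×10⁻¹⁷) = 4.02×10⁻⁹ A = 4.02 nA

4.02 nA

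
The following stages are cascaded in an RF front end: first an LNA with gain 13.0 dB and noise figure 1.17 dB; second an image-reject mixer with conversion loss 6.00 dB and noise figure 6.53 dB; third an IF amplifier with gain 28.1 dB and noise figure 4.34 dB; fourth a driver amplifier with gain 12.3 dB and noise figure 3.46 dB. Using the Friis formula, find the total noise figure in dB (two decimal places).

Convert to linear (a loss of L dB is a gain of −L dB): F_i = 10^(NF_i/10), G_i = 10^(G_i,dB/10)
  Stage 1: F_1 = 10^(1.17/10) = 1.309, G_1 = 10^(13.0/10) = 19.95
  Stage 2: F_2 = 10^(6.53/10) = 4.498, G_2 = 10^(−6.00/10) = 0.2512
  Stage 3: F_3 = 10^(4.34/10) = 2.716, G_3 = 10^(28.1/10) = 645.7
  Stage 4: F_4 = 10^(3.46/10) = 2.218, G_4 = 10^(12.3/10) = 16.98
Friis cascade:
  F = 1.309 + (4.498 − 1)/19.95 + (2.716 − 1)/5.012 + (2.218 − 1)/3236 = 1.827
NF = 10 log₁₀(1.827) = 2.62 dB

2.62 dB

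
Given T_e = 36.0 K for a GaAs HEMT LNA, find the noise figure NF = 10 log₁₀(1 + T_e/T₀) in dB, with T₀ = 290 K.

0.508 dB

F = 1 + T_e/T₀ = 1 + 36.0/290 = 1.12414
NF = 10 log₁₀(1.12414) = 0.508 dB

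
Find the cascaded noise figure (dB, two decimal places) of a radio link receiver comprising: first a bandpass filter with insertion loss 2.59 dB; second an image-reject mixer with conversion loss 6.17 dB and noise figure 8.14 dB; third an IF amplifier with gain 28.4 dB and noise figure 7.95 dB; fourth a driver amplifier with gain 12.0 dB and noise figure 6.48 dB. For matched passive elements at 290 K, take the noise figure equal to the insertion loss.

Convert to linear (a loss of L dB is a gain of −L dB): F_i = 10^(NF_i/10), G_i = 10^(G_i,dB/10)
  Stage 1: F_1 = 10^(2.59/10) = 1.816, G_1 = 10^(−2.59/10) = 0.5508
  Stage 2: F_2 = 10^(8.14/10) = 6.516, G_2 = 10^(−6.17/10) = 0.2415
  Stage 3: F_3 = 10^(7.95/10) = 6.237, G_3 = 10^(28.4/10) = 691.8
  Stage 4: F_4 = 10^(6.48/10) = 4.446, G_4 = 10^(12.0/10) = 15.85
Friis cascade:
  F = 1.816 + (6.516 − 1)/0.5508 + (6.237 − 1)/0.1330 + (4.446 − 1)/92.04 = 51.23
NF = 10 log₁₀(51.23) = 17.10 dB

17.10 dB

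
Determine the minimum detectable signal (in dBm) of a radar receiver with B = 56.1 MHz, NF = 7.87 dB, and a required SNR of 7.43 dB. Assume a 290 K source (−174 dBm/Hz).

−81.2 dBm

Sensitivity = −174 + 10 log₁₀(B) + NF + SNR_min
= −174 + 77.49 + 7.87 + 7.43
= −81.21 dBm → −81.2 dBm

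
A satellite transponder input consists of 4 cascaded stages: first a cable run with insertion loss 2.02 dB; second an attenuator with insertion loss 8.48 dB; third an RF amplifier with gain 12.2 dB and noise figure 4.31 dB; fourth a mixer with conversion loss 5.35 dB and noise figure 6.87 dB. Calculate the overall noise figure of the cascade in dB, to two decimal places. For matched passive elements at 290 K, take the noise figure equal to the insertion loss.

Convert to linear (a loss of L dB is a gain of −L dB): F_i = 10^(NF_i/10), G_i = 10^(G_i,dB/10)
  Stage 1: F_1 = 10^(2.02/10) = 1.592, G_1 = 10^(−2.02/10) = 0.6281
  Stage 2: F_2 = 10^(8.48/10) = 7.047, G_2 = 10^(−8.48/10) = 0.1419
  Stage 3: F_3 = 10^(4.31/10) = 2.698, G_3 = 10^(12.2/10) = 16.60
  Stage 4: F_4 = 10^(6.87/10) = 4.864, G_4 = 10^(−5.35/10) = 0.2917
Friis cascade:
  F = 1.592 + (7.047 − 1)/0.6281 + (2.698 − 1)/0.08913 + (4.864 − 1)/1.479 = 32.88
NF = 10 log₁₀(32.88) = 15.17 dB

15.17 dB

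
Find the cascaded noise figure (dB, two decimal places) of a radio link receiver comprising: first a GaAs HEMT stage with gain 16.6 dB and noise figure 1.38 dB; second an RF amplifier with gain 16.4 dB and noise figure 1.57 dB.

1.41 dB

Convert to linear (a loss of L dB is a gain of −L dB): F_i = 10^(NF_i/10), G_i = 10^(G_i,dB/10)
  Stage 1: F_1 = 10^(1.38/10) = 1.374, G_1 = 10^(16.6/10) = 45.71
  Stage 2: F_2 = 10^(1.57/10) = 1.435, G_2 = 10^(16.4/10) = 43.65
Friis cascade:
  F = 1.374 + (1.435 − 1)/45.71 = 1.384
NF = 10 log₁₀(1.384) = 1.41 dB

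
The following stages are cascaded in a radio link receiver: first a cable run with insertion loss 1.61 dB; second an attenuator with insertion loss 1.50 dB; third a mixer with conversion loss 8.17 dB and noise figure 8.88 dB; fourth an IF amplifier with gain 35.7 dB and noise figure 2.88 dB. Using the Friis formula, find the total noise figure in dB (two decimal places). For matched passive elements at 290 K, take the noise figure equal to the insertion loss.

Convert to linear (a loss of L dB is a gain of −L dB): F_i = 10^(NF_i/10), G_i = 10^(G_i,dB/10)
  Stage 1: F_1 = 10^(1.61/10) = 1.449, G_1 = 10^(−1.61/10) = 0.6902
  Stage 2: F_2 = 10^(1.50/10) = 1.413, G_2 = 10^(−1.50/10) = 0.7079
  Stage 3: F_3 = 10^(8.88/10) = 7.727, G_3 = 10^(−8.17/10) = 0.1524
  Stage 4: F_4 = 10^(2.88/10) = 1.941, G_4 = 10^(35.7/10) = 3715
Friis cascade:
  F = 1.449 + (1.413 − 1)/0.6902 + (7.727 − 1)/0.4887 + (1.941 − 1)/0.07447 = 28.45
NF = 10 log₁₀(28.45) = 14.54 dB

14.54 dB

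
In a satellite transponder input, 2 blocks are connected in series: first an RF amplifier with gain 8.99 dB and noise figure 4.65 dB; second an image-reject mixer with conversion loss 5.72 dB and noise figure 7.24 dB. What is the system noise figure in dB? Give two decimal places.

Convert to linear (a loss of L dB is a gain of −L dB): F_i = 10^(NF_i/10), G_i = 10^(G_i,dB/10)
  Stage 1: F_1 = 10^(4.65/10) = 2.917, G_1 = 10^(8.99/10) = 7.925
  Stage 2: F_2 = 10^(7.24/10) = 5.297, G_2 = 10^(−5.72/10) = 0.2679
Friis cascade:
  F = 2.917 + (5.297 − 1)/7.925 = 3.460
NF = 10 log₁₀(3.460) = 5.39 dB

5.39 dB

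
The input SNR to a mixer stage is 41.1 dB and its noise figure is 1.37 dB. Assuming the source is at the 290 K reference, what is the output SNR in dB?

39.73 dB

By definition F = SNR_in/SNR_out, so in dB: SNR_out = SNR_in − NF
SNR_out = 41.1 − 1.37 = 39.73 dB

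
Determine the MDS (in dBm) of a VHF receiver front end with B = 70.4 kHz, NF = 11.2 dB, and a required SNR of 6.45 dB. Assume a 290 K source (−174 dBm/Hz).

Sensitivity = −174 + 10 log₁₀(B) + NF + SNR_min
= −174 + 48.48 + 11.2 + 6.45
= −107.87 dBm → −107.9 dBm

−107.9 dBm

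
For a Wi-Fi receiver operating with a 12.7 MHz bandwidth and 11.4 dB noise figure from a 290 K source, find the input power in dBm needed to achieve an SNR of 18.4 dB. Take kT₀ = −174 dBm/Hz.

Sensitivity = −174 + 10 log₁₀(B) + NF + SNR_min
= −174 + 71.04 + 11.4 + 18.4
= −73.16 dBm → −73.2 dBm

−73.2 dBm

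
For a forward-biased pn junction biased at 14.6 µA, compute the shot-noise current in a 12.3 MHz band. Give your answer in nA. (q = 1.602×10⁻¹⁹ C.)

I_n = √(2qI·B)
2qI·B = 2 × 1.602×10⁻¹⁹ × 1.46×10⁻⁵ × 1.23×10⁷ = 5.75×10⁻¹⁷ A²
I_n = √(5.75×10⁻¹⁷) = 7.59×10⁻⁹ A = 7.59 nA

7.59 nA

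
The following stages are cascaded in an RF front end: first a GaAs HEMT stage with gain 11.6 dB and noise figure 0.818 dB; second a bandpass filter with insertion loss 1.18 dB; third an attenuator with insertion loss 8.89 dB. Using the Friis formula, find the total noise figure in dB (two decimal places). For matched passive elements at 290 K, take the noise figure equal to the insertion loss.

2.65 dB

Convert to linear (a loss of L dB is a gain of −L dB): F_i = 10^(NF_i/10), G_i = 10^(G_i,dB/10)
  Stage 1: F_1 = 10^(0.818/10) = 1.207, G_1 = 10^(11.6/10) = 14.45
  Stage 2: F_2 = 10^(1.18/10) = 1.312, G_2 = 10^(−1.18/10) = 0.7621
  Stage 3: F_3 = 10^(8.89/10) = 7.745, G_3 = 10^(−8.89/10) = 0.1291
Friis cascade:
  F = 1.207 + (1.312 − 1)/14.45 + (7.745 − 1)/11.02 = 1.841
NF = 10 log₁₀(1.841) = 2.65 dB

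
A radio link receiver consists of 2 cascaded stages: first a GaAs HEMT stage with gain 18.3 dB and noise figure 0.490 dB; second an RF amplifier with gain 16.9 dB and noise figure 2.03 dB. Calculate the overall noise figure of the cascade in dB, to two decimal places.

0.52 dB

Convert to linear (a loss of L dB is a gain of −L dB): F_i = 10^(NF_i/10), G_i = 10^(G_i,dB/10)
  Stage 1: F_1 = 10^(0.490/10) = 1.119, G_1 = 10^(18.3/10) = 67.61
  Stage 2: F_2 = 10^(2.03/10) = 1.596, G_2 = 10^(16.9/10) = 48.98
Friis cascade:
  F = 1.119 + (1.596 − 1)/67.61 = 1.128
NF = 10 log₁₀(1.128) = 0.52 dB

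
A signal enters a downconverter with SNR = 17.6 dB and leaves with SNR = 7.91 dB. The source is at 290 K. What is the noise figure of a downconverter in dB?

9.69 dB

NF (dB) = SNR_in(dB) − SNR_out(dB) when the source is at T₀
NF = 17.6 − 7.91 = 9.69 dB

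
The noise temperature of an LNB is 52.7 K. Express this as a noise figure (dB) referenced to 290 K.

0.725 dB

F = 1 + T_e/T₀ = 1 + 52.7/290 = 1.18172
NF = 10 log₁₀(1.18172) = 0.725 dB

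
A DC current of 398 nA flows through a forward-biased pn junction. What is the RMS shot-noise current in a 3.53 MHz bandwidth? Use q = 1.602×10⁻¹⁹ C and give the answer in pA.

I_n = √(2qI·B)
2qI·B = 2 × 1.602×10⁻¹⁹ × 3.98×10⁻⁷ × 3.53×10⁶ = 4.50×10⁻¹⁹ A²
I_n = √(4.50×10⁻¹⁹) = 6.71×10⁻¹⁰ A = 671 pA

671 pA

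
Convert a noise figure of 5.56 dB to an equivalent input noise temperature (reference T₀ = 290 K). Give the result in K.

753 K

F = 10^(5.56/10) = 3.59749
T_e = (F − 1)·T₀ = (3.59749 − 1) × 290 = 753 K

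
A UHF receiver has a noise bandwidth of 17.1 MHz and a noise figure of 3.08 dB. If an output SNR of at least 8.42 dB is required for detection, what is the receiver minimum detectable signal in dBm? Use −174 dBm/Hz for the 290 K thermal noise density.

−90.2 dBm

Sensitivity = −174 + 10 log₁₀(B) + NF + SNR_min
= −174 + 72.33 + 3.08 + 8.42
= −90.17 dBm → −90.2 dBm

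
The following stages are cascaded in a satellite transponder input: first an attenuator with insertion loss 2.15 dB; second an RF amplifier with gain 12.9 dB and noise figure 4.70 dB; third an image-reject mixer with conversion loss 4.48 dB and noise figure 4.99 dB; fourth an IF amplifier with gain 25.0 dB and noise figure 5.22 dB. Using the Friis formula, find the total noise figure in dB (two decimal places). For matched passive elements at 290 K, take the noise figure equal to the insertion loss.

7.46 dB

Convert to linear (a loss of L dB is a gain of −L dB): F_i = 10^(NF_i/10), G_i = 10^(G_i,dB/10)
  Stage 1: F_1 = 10^(2.15/10) = 1.641, G_1 = 10^(−2.15/10) = 0.6095
  Stage 2: F_2 = 10^(4.70/10) = 2.951, G_2 = 10^(12.9/10) = 19.50
  Stage 3: F_3 = 10^(4.99/10) = 3.155, G_3 = 10^(−4.48/10) = 0.3565
  Stage 4: F_4 = 10^(5.22/10) = 3.327, G_4 = 10^(25.0/10) = 316.2
Friis cascade:
  F = 1.641 + (2.951 − 1)/0.6095 + (3.155 − 1)/11.89 + (3.327 − 1)/4.236 = 5.572
NF = 10 log₁₀(5.572) = 7.46 dB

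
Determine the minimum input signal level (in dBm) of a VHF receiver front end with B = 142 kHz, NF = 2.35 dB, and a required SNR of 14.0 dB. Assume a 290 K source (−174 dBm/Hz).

Sensitivity = −174 + 10 log₁₀(B) + NF + SNR_min
= −174 + 51.52 + 2.35 + 14.0
= −106.13 dBm → −106.1 dBm

−106.1 dBm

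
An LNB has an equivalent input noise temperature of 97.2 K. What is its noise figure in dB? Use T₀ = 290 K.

F = 1 + T_e/T₀ = 1 + 97.2/290 = 1.33517
NF = 10 log₁₀(1.33517) = 1.26 dB

1.26 dB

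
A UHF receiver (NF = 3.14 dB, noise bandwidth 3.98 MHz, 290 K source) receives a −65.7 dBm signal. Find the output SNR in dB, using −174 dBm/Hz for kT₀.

Noise floor: N = −174 + 10 log₁₀(B) + NF
10 log₁₀(3.98×10⁶) = 66 dB
N = −174 + 66 + 3.14 = −104.86 dBm
SNR = P_sig − N = −65.7 − (−104.86) = 39.16 dB → 39.2 dB

39.2 dB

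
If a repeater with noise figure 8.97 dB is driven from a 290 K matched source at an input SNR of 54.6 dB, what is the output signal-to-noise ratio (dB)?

45.63 dB

By definition F = SNR_in/SNR_out, so in dB: SNR_out = SNR_in − NF
SNR_out = 54.6 − 8.97 = 45.63 dB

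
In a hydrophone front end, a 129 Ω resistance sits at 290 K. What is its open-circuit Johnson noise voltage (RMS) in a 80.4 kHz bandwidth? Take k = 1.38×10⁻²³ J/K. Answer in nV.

V_n = √(4kTRB)
4kTRB = 4 × 1.38×10⁻²³ × 290 × 1.29×10² × 8.04×10⁴ = 1.66×10⁻¹³ V²
V_n = √(1.66×10⁻¹³) = 4.07×10⁻⁷ V = 407 nV

407 nV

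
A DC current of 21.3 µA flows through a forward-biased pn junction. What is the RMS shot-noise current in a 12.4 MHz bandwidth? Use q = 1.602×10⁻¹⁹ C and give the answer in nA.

9.20 nA

I_n = √(2qI·B)
2qI·B = 2 × 1.602×10⁻¹⁹ × 2.13×10⁻⁵ × 1.24×10⁷ = 8.46×10⁻¹⁷ A²
I_n = √(8.46×10⁻¹⁷) = 9.20×10⁻⁹ A = 9.20 nA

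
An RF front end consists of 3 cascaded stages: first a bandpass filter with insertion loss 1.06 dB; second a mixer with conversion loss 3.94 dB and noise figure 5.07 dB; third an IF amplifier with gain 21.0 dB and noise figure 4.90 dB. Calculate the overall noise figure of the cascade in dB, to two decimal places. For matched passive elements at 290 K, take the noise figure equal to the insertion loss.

10.30 dB

Convert to linear (a loss of L dB is a gain of −L dB): F_i = 10^(NF_i/10), G_i = 10^(G_i,dB/10)
  Stage 1: F_1 = 10^(1.06/10) = 1.276, G_1 = 10^(−1.06/10) = 0.7834
  Stage 2: F_2 = 10^(5.07/10) = 3.214, G_2 = 10^(−3.94/10) = 0.4036
  Stage 3: F_3 = 10^(4.90/10) = 3.090, G_3 = 10^(21.0/10) = 125.9
Friis cascade:
  F = 1.276 + (3.214 − 1)/0.7834 + (3.090 − 1)/0.3162 = 10.71
NF = 10 log₁₀(10.71) = 10.30 dB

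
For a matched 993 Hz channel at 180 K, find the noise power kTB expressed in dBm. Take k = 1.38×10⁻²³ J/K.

−146.1 dBm

P_n = kTB = 1.38×10⁻²³ × 180 × 9.93×10² = 2.47×10⁻¹⁸ W
In dBm: 10 log₁₀(2.47×10⁻¹⁸ / 10⁻³) = −146.1 dBm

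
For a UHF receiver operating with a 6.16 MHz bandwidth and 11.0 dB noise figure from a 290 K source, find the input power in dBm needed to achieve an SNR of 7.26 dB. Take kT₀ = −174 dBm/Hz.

−87.8 dBm

Sensitivity = −174 + 10 log₁₀(B) + NF + SNR_min
= −174 + 67.9 + 11.0 + 7.26
= −87.84 dBm → −87.8 dBm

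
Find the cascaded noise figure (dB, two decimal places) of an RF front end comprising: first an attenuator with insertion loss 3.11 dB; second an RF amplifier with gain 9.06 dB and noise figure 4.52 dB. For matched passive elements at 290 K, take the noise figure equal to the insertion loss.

7.63 dB

Convert to linear (a loss of L dB is a gain of −L dB): F_i = 10^(NF_i/10), G_i = 10^(G_i,dB/10)
  Stage 1: F_1 = 10^(3.11/10) = 2.046, G_1 = 10^(−3.11/10) = 0.4887
  Stage 2: F_2 = 10^(4.52/10) = 2.831, G_2 = 10^(9.06/10) = 8.054
Friis cascade:
  F = 2.046 + (2.831 − 1)/0.4887 = 5.794
NF = 10 log₁₀(5.794) = 7.63 dB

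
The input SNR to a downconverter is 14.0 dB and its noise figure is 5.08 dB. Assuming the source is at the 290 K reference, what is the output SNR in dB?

By definition F = SNR_in/SNR_out, so in dB: SNR_out = SNR_in − NF
SNR_out = 14.0 − 5.08 = 8.92 dB

8.92 dB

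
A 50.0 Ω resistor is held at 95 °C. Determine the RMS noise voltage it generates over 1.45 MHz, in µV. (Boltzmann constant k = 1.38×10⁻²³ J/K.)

1.21 µV

T = 95 °C + 273.15 = 368.15 K
V_n = √(4kTRB)
4kTRB = 4 × 1.38×10⁻²³ × 368.15 × 5.00×10¹ × 1.45×10⁶ = 1.47×10⁻¹² V²
V_n = √(1.47×10⁻¹²) = 1.21×10⁻⁶ V = 1.21 µV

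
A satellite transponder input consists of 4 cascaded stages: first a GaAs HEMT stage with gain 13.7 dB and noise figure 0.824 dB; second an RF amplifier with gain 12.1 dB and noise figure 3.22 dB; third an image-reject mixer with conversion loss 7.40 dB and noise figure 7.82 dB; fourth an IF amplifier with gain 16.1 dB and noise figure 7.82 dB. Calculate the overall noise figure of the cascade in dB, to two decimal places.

1.28 dB

Convert to linear (a loss of L dB is a gain of −L dB): F_i = 10^(NF_i/10), G_i = 10^(G_i,dB/10)
  Stage 1: F_1 = 10^(0.824/10) = 1.209, G_1 = 10^(13.7/10) = 23.44
  Stage 2: F_2 = 10^(3.22/10) = 2.099, G_2 = 10^(12.1/10) = 16.22
  Stage 3: F_3 = 10^(7.82/10) = 6.053, G_3 = 10^(−7.40/10) = 0.1820
  Stage 4: F_4 = 10^(7.82/10) = 6.053, G_4 = 10^(16.1/10) = 40.74
Friis cascade:
  F = 1.209 + (2.099 − 1)/23.44 + (6.053 − 1)/380.2 + (6.053 − 1)/69.18 = 1.342
NF = 10 log₁₀(1.342) = 1.28 dB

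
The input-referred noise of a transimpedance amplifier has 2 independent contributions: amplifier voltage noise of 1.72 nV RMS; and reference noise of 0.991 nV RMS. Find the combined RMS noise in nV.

1.99 nV

Uncorrelated sources add in power (mean-square): V_tot = √(ΣV_i²)
V_tot = √[(1.72×10⁻⁹)² + (9.91×10⁻¹⁰)²] = 1.99×10⁻⁹ V = 1.99 nV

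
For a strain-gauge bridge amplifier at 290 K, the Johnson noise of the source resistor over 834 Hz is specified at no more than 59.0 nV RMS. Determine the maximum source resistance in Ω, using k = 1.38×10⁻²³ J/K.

261 Ω

Johnson–Nyquist: V_n = √(4kTRB) ⇒ R = V_n² / (4kTB)
4kTB = 4 × 1.38×10⁻²³ × 290 × 8.34×10² = 1.34×10⁻¹⁷
R = (5.90×10⁻⁸)² / 1.34×10⁻¹⁷ = 2.61×10² Ω = 261 Ω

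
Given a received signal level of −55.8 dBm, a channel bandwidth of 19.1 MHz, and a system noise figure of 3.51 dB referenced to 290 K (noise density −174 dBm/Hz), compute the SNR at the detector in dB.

41.9 dB

Noise floor: N = −174 + 10 log₁₀(B) + NF
10 log₁₀(1.91×10⁷) = 72.81 dB
N = −174 + 72.81 + 3.51 = −97.68 dBm
SNR = P_sig − N = −55.8 − (−97.68) = 41.88 dB → 41.9 dB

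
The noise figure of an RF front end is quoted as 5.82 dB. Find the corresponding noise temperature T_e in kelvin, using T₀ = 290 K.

F = 10^(5.82/10) = 3.81944
T_e = (F − 1)·T₀ = (3.81944 − 1) × 290 = 818 K

818 K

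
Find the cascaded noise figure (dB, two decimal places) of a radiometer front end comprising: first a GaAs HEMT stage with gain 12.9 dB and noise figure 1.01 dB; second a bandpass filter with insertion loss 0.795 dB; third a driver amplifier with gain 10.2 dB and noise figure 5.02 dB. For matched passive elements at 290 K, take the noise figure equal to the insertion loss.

Convert to linear (a loss of L dB is a gain of −L dB): F_i = 10^(NF_i/10), G_i = 10^(G_i,dB/10)
  Stage 1: F_1 = 10^(1.01/10) = 1.262, G_1 = 10^(12.9/10) = 19.50
  Stage 2: F_2 = 10^(0.795/10) = 1.201, G_2 = 10^(−0.795/10) = 0.8327
  Stage 3: F_3 = 10^(5.02/10) = 3.177, G_3 = 10^(10.2/10) = 10.47
Friis cascade:
  F = 1.262 + (1.201 − 1)/19.50 + (3.177 − 1)/16.24 = 1.406
NF = 10 log₁₀(1.406) = 1.48 dB

1.48 dB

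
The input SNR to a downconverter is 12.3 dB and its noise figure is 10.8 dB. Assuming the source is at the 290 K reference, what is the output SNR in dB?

By definition F = SNR_in/SNR_out, so in dB: SNR_out = SNR_in − NF
SNR_out = 12.3 − 10.8 = 1.5 dB

1.5 dB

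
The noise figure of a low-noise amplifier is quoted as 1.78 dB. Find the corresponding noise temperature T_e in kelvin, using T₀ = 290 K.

F = 10^(1.78/10) = 1.50661
T_e = (F − 1)·T₀ = (1.50661 − 1) × 290 = 147 K

147 K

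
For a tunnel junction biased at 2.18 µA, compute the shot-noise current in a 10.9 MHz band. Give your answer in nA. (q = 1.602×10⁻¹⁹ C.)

I_n = √(2qI·B)
2qI·B = 2 × 1.602×10⁻¹⁹ × 2.18×10⁻⁶ × 1.09×10⁷ = 7.61×10⁻¹⁸ A²
I_n = √(7.61×10⁻¹⁸) = 2.76×10⁻⁹ A = 2.76 nA

2.76 nA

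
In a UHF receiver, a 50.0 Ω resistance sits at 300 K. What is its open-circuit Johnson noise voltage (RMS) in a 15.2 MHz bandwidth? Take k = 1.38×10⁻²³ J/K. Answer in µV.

V_n = √(4kTRB)
4kTRB = 4 × 1.38×10⁻²³ × 300 × 5.00×10¹ × 1.52×10⁷ = 1.26×10⁻¹¹ V²
V_n = √(1.26×10⁻¹¹) = 3.55×10⁻⁶ V = 3.55 µV

3.55 µV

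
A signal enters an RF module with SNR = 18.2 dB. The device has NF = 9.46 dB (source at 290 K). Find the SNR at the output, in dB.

By definition F = SNR_in/SNR_out, so in dB: SNR_out = SNR_in − NF
SNR_out = 18.2 − 9.46 = 8.74 dB

8.74 dB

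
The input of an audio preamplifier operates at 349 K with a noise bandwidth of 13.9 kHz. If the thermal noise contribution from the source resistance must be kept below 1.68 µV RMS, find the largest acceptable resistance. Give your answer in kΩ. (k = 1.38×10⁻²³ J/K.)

Johnson–Nyquist: V_n = √(4kTRB) ⇒ R = V_n² / (4kTB)
4kTB = 4 × 1.38×10⁻²³ × 349 × 1.39×10⁴ = 2.68×10⁻¹⁶
R = (1.68×10⁻⁶)² / 2.68×10⁻¹⁶ = 1.05×10⁴ Ω = 10.5 kΩ

10.5 kΩ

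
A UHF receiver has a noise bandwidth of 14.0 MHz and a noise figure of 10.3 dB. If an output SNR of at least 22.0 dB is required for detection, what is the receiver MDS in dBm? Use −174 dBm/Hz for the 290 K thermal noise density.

Sensitivity = −174 + 10 log₁₀(B) + NF + SNR_min
= −174 + 71.46 + 10.3 + 22.0
= −70.24 dBm → −70.2 dBm

−70.2 dBm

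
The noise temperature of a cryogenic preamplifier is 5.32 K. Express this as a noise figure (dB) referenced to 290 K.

0.079 dB

F = 1 + T_e/T₀ = 1 + 5.32/290 = 1.01834
NF = 10 log₁₀(1.01834) = 0.079 dB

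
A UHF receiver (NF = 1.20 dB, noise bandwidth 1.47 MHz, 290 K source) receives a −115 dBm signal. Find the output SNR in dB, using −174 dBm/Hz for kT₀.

Noise floor: N = −174 + 10 log₁₀(B) + NF
10 log₁₀(1.47×10⁶) = 61.67 dB
N = −174 + 61.67 + 1.20 = −111.13 dBm
SNR = P_sig − N = −115 − (−111.13) = −3.87 dB → −3.9 dB

−3.9 dB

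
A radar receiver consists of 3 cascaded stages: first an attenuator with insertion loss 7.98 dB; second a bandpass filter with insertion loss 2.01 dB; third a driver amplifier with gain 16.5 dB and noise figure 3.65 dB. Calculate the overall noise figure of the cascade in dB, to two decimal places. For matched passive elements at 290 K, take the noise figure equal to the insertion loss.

Convert to linear (a loss of L dB is a gain of −L dB): F_i = 10^(NF_i/10), G_i = 10^(G_i,dB/10)
  Stage 1: F_1 = 10^(7.98/10) = 6.281, G_1 = 10^(−7.98/10) = 0.1592
  Stage 2: F_2 = 10^(2.01/10) = 1.589, G_2 = 10^(−2.01/10) = 0.6295
  Stage 3: F_3 = 10^(3.65/10) = 2.317, G_3 = 10^(16.5/10) = 44.67
Friis cascade:
  F = 6.281 + (1.589 − 1)/0.1592 + (2.317 − 1)/0.1002 = 23.12
NF = 10 log₁₀(23.12) = 13.64 dB

13.64 dB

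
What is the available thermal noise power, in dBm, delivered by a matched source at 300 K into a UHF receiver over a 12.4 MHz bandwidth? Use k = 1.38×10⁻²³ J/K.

−102.9 dBm

P_n = kTB = 1.38×10⁻²³ × 300 × 1.24×10⁷ = 5.13×10⁻¹⁴ W
In dBm: 10 log₁₀(5.13×10⁻¹⁴ / 10⁻³) = −102.9 dBm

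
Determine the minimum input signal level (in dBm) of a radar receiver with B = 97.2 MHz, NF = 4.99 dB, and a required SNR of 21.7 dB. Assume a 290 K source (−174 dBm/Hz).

Sensitivity = −174 + 10 log₁₀(B) + NF + SNR_min
= −174 + 79.88 + 4.99 + 21.7
= −67.43 dBm → −67.4 dBm

−67.4 dBm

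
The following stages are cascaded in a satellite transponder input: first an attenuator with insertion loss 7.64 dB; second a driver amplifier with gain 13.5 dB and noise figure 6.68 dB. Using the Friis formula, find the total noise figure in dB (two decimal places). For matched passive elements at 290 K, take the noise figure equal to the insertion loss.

Convert to linear (a loss of L dB is a gain of −L dB): F_i = 10^(NF_i/10), G_i = 10^(G_i,dB/10)
  Stage 1: F_1 = 10^(7.64/10) = 5.808, G_1 = 10^(−7.64/10) = 0.1722
  Stage 2: F_2 = 10^(6.68/10) = 4.656, G_2 = 10^(13.5/10) = 22.39
Friis cascade:
  F = 5.808 + (4.656 − 1)/0.1722 = 27.04
NF = 10 log₁₀(27.04) = 14.32 dB

14.32 dB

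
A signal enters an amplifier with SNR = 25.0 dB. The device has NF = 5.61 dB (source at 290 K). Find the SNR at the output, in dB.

By definition F = SNR_in/SNR_out, so in dB: SNR_out = SNR_in − NF
SNR_out = 25.0 − 5.61 = 19.39 dB

19.39 dB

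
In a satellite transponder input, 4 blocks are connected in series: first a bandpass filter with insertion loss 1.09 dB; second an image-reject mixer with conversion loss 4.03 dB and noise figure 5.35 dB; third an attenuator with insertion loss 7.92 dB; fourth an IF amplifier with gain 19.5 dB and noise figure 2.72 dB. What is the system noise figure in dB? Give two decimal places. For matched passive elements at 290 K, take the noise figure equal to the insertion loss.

Convert to linear (a loss of L dB is a gain of −L dB): F_i = 10^(NF_i/10), G_i = 10^(G_i,dB/10)
  Stage 1: F_1 = 10^(1.09/10) = 1.285, G_1 = 10^(−1.09/10) = 0.7780
  Stage 2: F_2 = 10^(5.35/10) = 3.428, G_2 = 10^(−4.03/10) = 0.3954
  Stage 3: F_3 = 10^(7.92/10) = 6.194, G_3 = 10^(−7.92/10) = 0.1614
  Stage 4: F_4 = 10^(2.72/10) = 1.871, G_4 = 10^(19.5/10) = 89.13
Friis cascade:
  F = 1.285 + (3.428 − 1)/0.7780 + (6.194 − 1)/0.3076 + (1.871 − 1)/0.04966 = 38.83
NF = 10 log₁₀(38.83) = 15.89 dB

15.89 dB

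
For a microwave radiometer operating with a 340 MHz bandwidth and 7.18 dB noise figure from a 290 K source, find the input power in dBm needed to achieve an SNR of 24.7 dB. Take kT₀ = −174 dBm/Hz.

Sensitivity = −174 + 10 log₁₀(B) + NF + SNR_min
= −174 + 85.31 + 7.18 + 24.7
= −56.81 dBm → −56.8 dBm

−56.8 dBm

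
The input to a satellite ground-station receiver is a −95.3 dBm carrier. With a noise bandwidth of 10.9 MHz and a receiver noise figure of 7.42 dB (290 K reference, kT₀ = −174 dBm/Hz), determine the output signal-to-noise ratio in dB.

0.9 dB

Noise floor: N = −174 + 10 log₁₀(B) + NF
10 log₁₀(1.09×10⁷) = 70.37 dB
N = −174 + 70.37 + 7.42 = −96.21 dBm
SNR = P_sig − N = −95.3 − (−96.21) = 0.91 dB → 0.9 dB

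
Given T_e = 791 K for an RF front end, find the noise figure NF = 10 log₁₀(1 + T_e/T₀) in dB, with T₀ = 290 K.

F = 1 + T_e/T₀ = 1 + 791/290 = 3.72759
NF = 10 log₁₀(3.72759) = 5.71 dB

5.71 dB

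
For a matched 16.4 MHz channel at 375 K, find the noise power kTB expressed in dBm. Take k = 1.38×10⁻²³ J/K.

P_n = kTB = 1.38×10⁻²³ × 375 × 1.64×10⁷ = 8.49×10⁻¹⁴ W
In dBm: 10 log₁₀(8.49×10⁻¹⁴ / 10⁻³) = −100.7 dBm

−100.7 dBm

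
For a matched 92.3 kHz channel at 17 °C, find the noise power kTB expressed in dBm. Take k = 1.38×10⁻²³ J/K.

T = 17 °C + 273.15 = 290.15 K
P_n = kTB = 1.38×10⁻²³ × 290.15 × 9.23×10⁴ = 3.70×10⁻¹⁶ W
In dBm: 10 log₁₀(3.70×10⁻¹⁶ / 10⁻³) = −124.3 dBm

−124.3 dBm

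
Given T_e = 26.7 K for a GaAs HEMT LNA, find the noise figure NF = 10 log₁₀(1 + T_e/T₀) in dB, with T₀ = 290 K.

0.383 dB

F = 1 + T_e/T₀ = 1 + 26.7/290 = 1.09207
NF = 10 log₁₀(1.09207) = 0.383 dB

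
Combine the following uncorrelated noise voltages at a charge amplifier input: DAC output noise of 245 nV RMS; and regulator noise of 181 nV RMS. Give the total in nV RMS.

305 nV

Uncorrelated sources add in power (mean-square): V_tot = √(ΣV_i²)
V_tot = √[(2.45×10⁻⁷)² + (1.81×10⁻⁷)²] = 3.05×10⁻⁷ V = 305 nV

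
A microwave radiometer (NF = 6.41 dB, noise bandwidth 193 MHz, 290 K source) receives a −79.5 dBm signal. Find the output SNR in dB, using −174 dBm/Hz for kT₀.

5.2 dB

Noise floor: N = −174 + 10 log₁₀(B) + NF
10 log₁₀(1.93×10⁸) = 82.86 dB
N = −174 + 82.86 + 6.41 = −84.73 dBm
SNR = P_sig − N = −79.5 − (−84.73) = 5.23 dB → 5.2 dB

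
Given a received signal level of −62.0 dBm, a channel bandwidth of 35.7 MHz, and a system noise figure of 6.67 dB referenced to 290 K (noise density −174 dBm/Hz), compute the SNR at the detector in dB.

29.8 dB

Noise floor: N = −174 + 10 log₁₀(B) + NF
10 log₁₀(3.57×10⁷) = 75.53 dB
N = −174 + 75.53 + 6.67 = −91.80 dBm
SNR = P_sig − N = −62.0 − (−91.80) = 29.80 dB → 29.8 dB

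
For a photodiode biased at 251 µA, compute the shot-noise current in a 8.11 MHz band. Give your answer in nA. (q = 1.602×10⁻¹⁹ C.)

I_n = √(2qI·B)
2qI·B = 2 × 1.602×10⁻¹⁹ × 2.51×10⁻⁴ × 8.11×10⁶ = 6.52×10⁻¹⁶ A²
I_n = √(6.52×10⁻¹⁶) = 2.55×10⁻⁸ A = 25.5 nA

25.5 nA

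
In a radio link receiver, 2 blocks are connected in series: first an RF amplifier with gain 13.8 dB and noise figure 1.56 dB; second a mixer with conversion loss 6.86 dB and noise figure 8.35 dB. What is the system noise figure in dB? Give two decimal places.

Convert to linear (a loss of L dB is a gain of −L dB): F_i = 10^(NF_i/10), G_i = 10^(G_i,dB/10)
  Stage 1: F_1 = 10^(1.56/10) = 1.432, G_1 = 10^(13.8/10) = 23.99
  Stage 2: F_2 = 10^(8.35/10) = 6.839, G_2 = 10^(−6.86/10) = 0.2061
Friis cascade:
  F = 1.432 + (6.839 − 1)/23.99 = 1.676
NF = 10 log₁₀(1.676) = 2.24 dB

2.24 dB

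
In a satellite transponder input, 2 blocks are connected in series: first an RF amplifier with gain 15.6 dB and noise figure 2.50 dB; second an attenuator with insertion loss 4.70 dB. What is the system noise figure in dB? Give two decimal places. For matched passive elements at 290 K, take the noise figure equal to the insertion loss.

Convert to linear (a loss of L dB is a gain of −L dB): F_i = 10^(NF_i/10), G_i = 10^(G_i,dB/10)
  Stage 1: F_1 = 10^(2.50/10) = 1.778, G_1 = 10^(15.6/10) = 36.31
  Stage 2: F_2 = 10^(4.70/10) = 2.951, G_2 = 10^(−4.70/10) = 0.3388
Friis cascade:
  F = 1.778 + (2.951 − 1)/36.31 = 1.832
NF = 10 log₁₀(1.832) = 2.63 dB

2.63 dB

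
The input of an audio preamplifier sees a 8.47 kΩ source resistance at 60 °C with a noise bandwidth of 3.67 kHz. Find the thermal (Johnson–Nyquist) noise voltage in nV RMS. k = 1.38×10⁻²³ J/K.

756 nV

T = 60 °C + 273.15 = 333.15 K
V_n = √(4kTRB)
4kTRB = 4 × 1.38×10⁻²³ × 333.15 × 8.47×10³ × 3.67×10³ = 5.72×10⁻¹³ V²
V_n = √(5.72×10⁻¹³) = 7.56×10⁻⁷ V = 756 nV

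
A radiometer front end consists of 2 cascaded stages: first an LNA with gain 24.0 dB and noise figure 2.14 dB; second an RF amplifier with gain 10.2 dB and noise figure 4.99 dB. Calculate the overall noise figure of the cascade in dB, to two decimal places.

2.16 dB

Convert to linear (a loss of L dB is a gain of −L dB): F_i = 10^(NF_i/10), G_i = 10^(G_i,dB/10)
  Stage 1: F_1 = 10^(2.14/10) = 1.637, G_1 = 10^(24.0/10) = 251.2
  Stage 2: F_2 = 10^(4.99/10) = 3.155, G_2 = 10^(10.2/10) = 10.47
Friis cascade:
  F = 1.637 + (3.155 − 1)/251.2 = 1.645
NF = 10 log₁₀(1.645) = 2.16 dB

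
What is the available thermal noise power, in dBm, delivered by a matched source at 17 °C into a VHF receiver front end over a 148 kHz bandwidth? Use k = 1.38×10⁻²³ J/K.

T = 17 °C + 273.15 = 290.15 K
P_n = kTB = 1.38×10⁻²³ × 290.15 × 1.48×10⁵ = 5.93×10⁻¹⁶ W
In dBm: 10 log₁₀(5.93×10⁻¹⁶ / 10⁻³) = −122.3 dBm

−122.3 dBm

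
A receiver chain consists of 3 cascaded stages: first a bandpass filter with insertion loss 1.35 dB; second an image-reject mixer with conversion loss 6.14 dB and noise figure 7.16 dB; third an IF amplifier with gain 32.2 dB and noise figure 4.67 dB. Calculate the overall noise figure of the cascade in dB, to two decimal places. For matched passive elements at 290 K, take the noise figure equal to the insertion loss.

Convert to linear (a loss of L dB is a gain of −L dB): F_i = 10^(NF_i/10), G_i = 10^(G_i,dB/10)
  Stage 1: F_1 = 10^(1.35/10) = 1.365, G_1 = 10^(−1.35/10) = 0.7328
  Stage 2: F_2 = 10^(7.16/10) = 5.200, G_2 = 10^(−6.14/10) = 0.2432
  Stage 3: F_3 = 10^(4.67/10) = 2.931, G_3 = 10^(32.2/10) = 1660
Friis cascade:
  F = 1.365 + (5.200 − 1)/0.7328 + (2.931 − 1)/0.1782 = 17.93
NF = 10 log₁₀(17.93) = 12.54 dB

12.54 dB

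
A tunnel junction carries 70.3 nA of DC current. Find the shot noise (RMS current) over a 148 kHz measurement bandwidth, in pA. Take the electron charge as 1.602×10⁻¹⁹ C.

57.7 pA

I_n = √(2qI·B)
2qI·B = 2 × 1.602×10⁻¹⁹ × 7.03×10⁻⁸ × 1.48×10⁵ = 3.33×10⁻²¹ A²
I_n = √(3.33×10⁻²¹) = 5.77×10⁻¹¹ A = 57.7 pA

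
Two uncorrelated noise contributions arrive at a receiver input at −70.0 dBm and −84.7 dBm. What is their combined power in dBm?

−69.9 dBm

Convert to linear, add, convert back:
P₁ = 1.00×10⁻¹⁰ W, P₂ = 3.39×10⁻¹² W
P_tot = 1.03×10⁻¹⁰ W → 10 log₁₀(P_tot / 10⁻³) = −69.9 dBm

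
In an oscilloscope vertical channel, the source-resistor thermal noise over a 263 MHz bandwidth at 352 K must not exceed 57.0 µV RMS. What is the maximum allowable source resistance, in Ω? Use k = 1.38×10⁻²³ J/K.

Johnson–Nyquist: V_n = √(4kTRB) ⇒ R = V_n² / (4kTB)
4kTB = 4 × 1.38×10⁻²³ × 352 × 2.63×10⁸ = 5.11×10⁻¹²
R = (5.70×10⁻⁵)² / 5.11×10⁻¹² = 6.36×10² Ω = 636 Ω

636 Ω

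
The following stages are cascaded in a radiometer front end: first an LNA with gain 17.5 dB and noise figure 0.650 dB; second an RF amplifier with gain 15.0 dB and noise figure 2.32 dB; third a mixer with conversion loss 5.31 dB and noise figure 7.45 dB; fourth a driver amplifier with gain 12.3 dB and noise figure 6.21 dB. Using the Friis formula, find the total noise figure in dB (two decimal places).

0.73 dB

Convert to linear (a loss of L dB is a gain of −L dB): F_i = 10^(NF_i/10), G_i = 10^(G_i,dB/10)
  Stage 1: F_1 = 10^(0.650/10) = 1.161, G_1 = 10^(17.5/10) = 56.23
  Stage 2: F_2 = 10^(2.32/10) = 1.706, G_2 = 10^(15.0/10) = 31.62
  Stage 3: F_3 = 10^(7.45/10) = 5.559, G_3 = 10^(−5.31/10) = 0.2944
  Stage 4: F_4 = 10^(6.21/10) = 4.178, G_4 = 10^(12.3/10) = 16.98
Friis cascade:
  F = 1.161 + (1.706 − 1)/56.23 + (5.559 − 1)/1778 + (4.178 − 1)/523.6 = 1.183
NF = 10 log₁₀(1.183) = 0.73 dB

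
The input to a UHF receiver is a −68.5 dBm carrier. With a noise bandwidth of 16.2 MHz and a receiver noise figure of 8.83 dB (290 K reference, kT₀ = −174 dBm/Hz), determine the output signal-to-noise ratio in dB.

Noise floor: N = −174 + 10 log₁₀(B) + NF
10 log₁₀(1.62×10⁷) = 72.1 dB
N = −174 + 72.1 + 8.83 = −93.07 dBm
SNR = P_sig − N = −68.5 − (−93.07) = 24.57 dB → 24.6 dB

24.6 dB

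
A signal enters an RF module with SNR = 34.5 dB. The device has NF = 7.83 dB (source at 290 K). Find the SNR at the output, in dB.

26.67 dB

By definition F = SNR_in/SNR_out, so in dB: SNR_out = SNR_in − NF
SNR_out = 34.5 − 7.83 = 26.67 dB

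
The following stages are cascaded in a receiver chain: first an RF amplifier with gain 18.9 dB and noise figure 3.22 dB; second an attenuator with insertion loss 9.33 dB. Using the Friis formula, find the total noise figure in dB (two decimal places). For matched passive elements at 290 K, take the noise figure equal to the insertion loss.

3.42 dB

Convert to linear (a loss of L dB is a gain of −L dB): F_i = 10^(NF_i/10), G_i = 10^(G_i,dB/10)
  Stage 1: F_1 = 10^(3.22/10) = 2.099, G_1 = 10^(18.9/10) = 77.62
  Stage 2: F_2 = 10^(9.33/10) = 8.570, G_2 = 10^(−9.33/10) = 0.1167
Friis cascade:
  F = 2.099 + (8.570 − 1)/77.62 = 2.196
NF = 10 log₁₀(2.196) = 3.42 dB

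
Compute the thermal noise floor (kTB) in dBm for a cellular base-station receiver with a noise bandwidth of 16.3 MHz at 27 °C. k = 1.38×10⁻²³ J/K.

−101.7 dBm

T = 27 °C + 273.15 = 300.15 K
P_n = kTB = 1.38×10⁻²³ × 300.15 × 1.63×10⁷ = 6.75×10⁻¹⁴ W
In dBm: 10 log₁₀(6.75×10⁻¹⁴ / 10⁻³) = −101.7 dBm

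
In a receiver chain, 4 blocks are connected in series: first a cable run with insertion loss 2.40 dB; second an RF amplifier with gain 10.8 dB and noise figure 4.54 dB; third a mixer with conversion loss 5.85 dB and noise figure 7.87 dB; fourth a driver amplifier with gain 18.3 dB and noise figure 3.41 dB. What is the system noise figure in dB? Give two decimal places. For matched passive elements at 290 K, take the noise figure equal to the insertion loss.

8.03 dB

Convert to linear (a loss of L dB is a gain of −L dB): F_i = 10^(NF_i/10), G_i = 10^(G_i,dB/10)
  Stage 1: F_1 = 10^(2.40/10) = 1.738, G_1 = 10^(−2.40/10) = 0.5754
  Stage 2: F_2 = 10^(4.54/10) = 2.844, G_2 = 10^(10.8/10) = 12.02
  Stage 3: F_3 = 10^(7.87/10) = 6.124, G_3 = 10^(−5.85/10) = 0.2600
  Stage 4: F_4 = 10^(3.41/10) = 2.193, G_4 = 10^(18.3/10) = 67.61
Friis cascade:
  F = 1.738 + (2.844 − 1)/0.5754 + (6.124 − 1)/6.918 + (2.193 − 1)/1.799 = 6.347
NF = 10 log₁₀(6.347) = 8.03 dB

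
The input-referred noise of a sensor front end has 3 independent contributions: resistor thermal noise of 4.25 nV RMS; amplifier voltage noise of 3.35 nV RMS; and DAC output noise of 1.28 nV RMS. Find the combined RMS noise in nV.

5.56 nV

Uncorrelated sources add in power (mean-square): V_tot = √(ΣV_i²)
V_tot = √[(4.25×10⁻⁹)² + (3.35×10⁻⁹)² + (1.28×10⁻⁹)²] = 5.56×10⁻⁹ V = 5.56 nV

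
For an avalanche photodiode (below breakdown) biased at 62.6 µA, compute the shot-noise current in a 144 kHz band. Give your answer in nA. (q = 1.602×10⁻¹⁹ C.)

I_n = √(2qI·B)
2qI·B = 2 × 1.602×10⁻¹⁹ × 6.26×10⁻⁵ × 1.44×10⁵ = 2.89×10⁻¹⁸ A²
I_n = √(2.89×10⁻¹⁸) = 1.70×10⁻⁹ A = 1.70 nA

1.70 nA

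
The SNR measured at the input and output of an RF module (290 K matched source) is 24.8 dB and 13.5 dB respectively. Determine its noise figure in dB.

11.3 dB

NF (dB) = SNR_in(dB) − SNR_out(dB) when the source is at T₀
NF = 24.8 − 13.5 = 11.3 dB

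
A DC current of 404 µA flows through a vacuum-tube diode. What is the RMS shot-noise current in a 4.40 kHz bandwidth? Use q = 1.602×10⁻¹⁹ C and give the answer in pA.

I_n = √(2qI·B)
2qI·B = 2 × 1.602×10⁻¹⁹ × 4.04×10⁻⁴ × 4.40×10³ = 5.70×10⁻¹⁹ A²
I_n = √(5.70×10⁻¹⁹) = 7.55×10⁻¹⁰ A = 755 pA

755 pA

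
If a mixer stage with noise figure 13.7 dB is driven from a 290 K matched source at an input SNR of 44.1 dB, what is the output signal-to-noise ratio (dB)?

By definition F = SNR_in/SNR_out, so in dB: SNR_out = SNR_in − NF
SNR_out = 44.1 − 13.7 = 30.4 dB

30.4 dB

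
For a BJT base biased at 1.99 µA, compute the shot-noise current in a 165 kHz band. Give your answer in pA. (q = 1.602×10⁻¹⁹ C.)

324 pA

I_n = √(2qI·B)
2qI·B = 2 × 1.602×10⁻¹⁹ × 1.99×10⁻⁶ × 1.65×10⁵ = 1.05×10⁻¹⁹ A²
I_n = √(1.05×10⁻¹⁹) = 3.24×10⁻¹⁰ A = 324 pA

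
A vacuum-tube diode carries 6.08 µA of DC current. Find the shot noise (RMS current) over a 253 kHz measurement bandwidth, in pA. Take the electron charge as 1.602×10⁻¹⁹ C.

I_n = √(2qI·B)
2qI·B = 2 × 1.602×10⁻¹⁹ × 6.08×10⁻⁶ × 2.53×10⁵ = 4.93×10⁻¹⁹ A²
I_n = √(4.93×10⁻¹⁹) = 7.02×10⁻¹⁰ A = 702 pA

702 pA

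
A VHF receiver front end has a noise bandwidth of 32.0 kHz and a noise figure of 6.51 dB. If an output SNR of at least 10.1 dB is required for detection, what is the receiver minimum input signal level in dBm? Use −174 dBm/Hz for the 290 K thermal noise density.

Sensitivity = −174 + 10 log₁₀(B) + NF + SNR_min
= −174 + 45.05 + 6.51 + 10.1
= −112.34 dBm → −112.3 dBm

−112.3 dBm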